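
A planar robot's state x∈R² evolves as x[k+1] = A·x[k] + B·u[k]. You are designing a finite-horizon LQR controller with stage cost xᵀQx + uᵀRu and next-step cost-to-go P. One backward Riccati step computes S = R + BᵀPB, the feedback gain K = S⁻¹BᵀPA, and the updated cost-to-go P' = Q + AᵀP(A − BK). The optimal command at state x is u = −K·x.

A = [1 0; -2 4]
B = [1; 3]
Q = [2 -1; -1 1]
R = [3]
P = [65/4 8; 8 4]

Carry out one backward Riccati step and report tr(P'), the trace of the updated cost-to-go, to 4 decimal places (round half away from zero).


BᵀP = [40.2500 20.0000]
S = R + BᵀPB = [3] + [100.2500] = [103.2500]
BᵀPA = [0.2500 80.0000]
K = S⁻¹·BᵀPA = [0.0024 0.7748]
A−BK = [0.9976 -0.7748; -2.0073 1.6755]
AᵀP(A−BK) = [0.2494 -0.1937; -0.1937 2.0145]
P' = Q + AᵀP(A−BK) = [2.2494 -1.1937; -1.1937 3.0145]
tr(P') = 5.2639

5.2639


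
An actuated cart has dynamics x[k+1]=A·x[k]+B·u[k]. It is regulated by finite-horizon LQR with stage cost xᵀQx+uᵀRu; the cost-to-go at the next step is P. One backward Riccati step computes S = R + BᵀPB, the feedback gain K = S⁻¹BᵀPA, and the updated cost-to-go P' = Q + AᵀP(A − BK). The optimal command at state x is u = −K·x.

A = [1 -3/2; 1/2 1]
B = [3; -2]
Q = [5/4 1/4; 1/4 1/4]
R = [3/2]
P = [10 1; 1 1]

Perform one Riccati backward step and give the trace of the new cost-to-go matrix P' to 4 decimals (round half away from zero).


BᵀP = [28.0000 1.0000]
S = R + BᵀPB = [3/2] + [82.0000] = [83.5000]
BᵀPA = [28.5000 -41.0000]
K = S⁻¹·BᵀPA = [0.3413 -0.4910]
A−BK = [-0.0240 -0.0269; 1.1826 0.0180]
AᵀP(A−BK) = [1.5225 -0.2560; -0.2560 0.3683]
P' = Q + AᵀP(A−BK) = [2.7725 -0.0060; -0.0060 0.6183]
tr(P') = 3.3907

3.3907


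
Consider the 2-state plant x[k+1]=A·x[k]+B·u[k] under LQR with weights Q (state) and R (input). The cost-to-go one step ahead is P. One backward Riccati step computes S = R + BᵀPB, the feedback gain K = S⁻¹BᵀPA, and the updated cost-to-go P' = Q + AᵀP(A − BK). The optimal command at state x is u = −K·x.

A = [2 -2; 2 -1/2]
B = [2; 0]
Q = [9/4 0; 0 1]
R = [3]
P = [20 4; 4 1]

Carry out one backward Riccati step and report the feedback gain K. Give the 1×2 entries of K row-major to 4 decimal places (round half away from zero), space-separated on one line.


1.1566 -1.0120

BᵀP = [40.0000 8.0000]
S = R + BᵀPB = [3] + [80.0000] = [83.0000]
BᵀPA = [96.0000 -84.0000]
K = S⁻¹·BᵀPA = [1.1566 -1.0120]
A−BK = [-0.3133 0.0241; 2.0000 -0.5000]
AᵀP(A−BK) = [4.9639 -3.8434; -3.8434 3.2380]
P' = Q + AᵀP(A−BK) = [7.2139 -3.8434; -3.8434 4.2380]
tr(P') = 11.4518


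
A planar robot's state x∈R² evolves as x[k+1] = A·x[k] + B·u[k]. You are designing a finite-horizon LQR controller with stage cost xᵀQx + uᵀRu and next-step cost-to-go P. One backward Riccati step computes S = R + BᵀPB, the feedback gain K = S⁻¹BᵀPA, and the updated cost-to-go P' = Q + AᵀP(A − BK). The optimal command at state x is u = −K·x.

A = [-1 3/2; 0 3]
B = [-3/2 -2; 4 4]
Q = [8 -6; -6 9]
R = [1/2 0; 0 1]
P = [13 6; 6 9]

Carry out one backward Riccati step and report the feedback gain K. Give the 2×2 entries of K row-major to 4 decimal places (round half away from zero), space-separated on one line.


BᵀP = [4.5000 27.0000; -2.0000 24.0000]
S = R + BᵀPB = [1/2 0; 0 1] + [101.2500 99.0000; 99.0000 100.0000] = [101.7500 99.0000; 99.0000 101.0000]
BᵀPA = [-4.5000 87.7500; 2.0000 69.0000]
K = S⁻¹·BᵀPA = [-1.3715 4.2706; 1.3642 -3.5029]
A−BK = [-0.3290 0.9002; 0.0294 -0.0709]
AᵀP(A−BK) = [4.0998 -11.2764; -11.2764 31.2020]
P' = Q + AᵀP(A−BK) = [12.0998 -17.2764; -17.2764 40.2020]
tr(P') = 52.3019

-1.3715 4.2706 1.3642 -3.5029


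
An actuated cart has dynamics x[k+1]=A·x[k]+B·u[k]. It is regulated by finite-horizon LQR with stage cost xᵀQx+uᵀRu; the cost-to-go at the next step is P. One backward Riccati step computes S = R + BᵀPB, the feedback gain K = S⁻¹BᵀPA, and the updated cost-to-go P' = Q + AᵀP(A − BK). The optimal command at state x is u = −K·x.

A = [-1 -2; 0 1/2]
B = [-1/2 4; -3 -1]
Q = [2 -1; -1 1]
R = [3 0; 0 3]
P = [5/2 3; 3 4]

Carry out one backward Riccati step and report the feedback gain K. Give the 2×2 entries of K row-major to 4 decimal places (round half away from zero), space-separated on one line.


0.1194 0.1139 -0.1615 -0.2986

BᵀP = [-10.2500 -13.5000; 7.0000 8.0000]
S = R + BᵀPB = [3 0; 0 3] + [45.6250 -27.5000; -27.5000 20.0000] = [48.6250 -27.5000; -27.5000 23.0000]
BᵀPA = [10.2500 13.7500; -7.0000 -10.0000]
K = S⁻¹·BᵀPA = [0.1194 0.1139; -0.1615 -0.2986]
A−BK = [-0.2941 -0.7487; 0.1968 0.5431]
AᵀP(A−BK) = [0.1450 0.2423; 0.2423 0.4479]
P' = Q + AᵀP(A−BK) = [2.1450 -0.7577; -0.7577 1.4479]
tr(P') = 3.5929


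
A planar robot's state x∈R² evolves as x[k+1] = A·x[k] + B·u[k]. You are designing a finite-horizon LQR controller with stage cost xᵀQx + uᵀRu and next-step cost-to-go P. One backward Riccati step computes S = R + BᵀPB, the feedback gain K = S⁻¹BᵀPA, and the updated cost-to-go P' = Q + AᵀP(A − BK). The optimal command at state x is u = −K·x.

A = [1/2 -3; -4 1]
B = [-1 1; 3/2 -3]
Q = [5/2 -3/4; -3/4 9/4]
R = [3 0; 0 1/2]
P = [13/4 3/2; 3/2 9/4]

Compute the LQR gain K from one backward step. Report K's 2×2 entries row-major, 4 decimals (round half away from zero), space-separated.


BᵀP = [-1.0000 1.8750; -1.2500 -5.2500]
S = R + BᵀPB = [3 0; 0 1/2] + [3.8125 -6.6250; -6.6250 14.5000] = [6.8125 -6.6250; -6.6250 15.0000]
BᵀPA = [-8.0000 4.8750; 20.3750 -1.5000]
K = S⁻¹·BᵀPA = [0.2570 1.0839; 1.4719 0.3787]
A−BK = [-0.7148 -2.2948; 0.0300 0.5103]
AᵀP(A−BK) = [2.8797 5.8297; 5.8297 17.7841]
P' = Q + AᵀP(A−BK) = [5.3797 5.0797; 5.0797 20.0341]
tr(P') = 25.4138

0.2570 1.0839 1.4719 0.3787


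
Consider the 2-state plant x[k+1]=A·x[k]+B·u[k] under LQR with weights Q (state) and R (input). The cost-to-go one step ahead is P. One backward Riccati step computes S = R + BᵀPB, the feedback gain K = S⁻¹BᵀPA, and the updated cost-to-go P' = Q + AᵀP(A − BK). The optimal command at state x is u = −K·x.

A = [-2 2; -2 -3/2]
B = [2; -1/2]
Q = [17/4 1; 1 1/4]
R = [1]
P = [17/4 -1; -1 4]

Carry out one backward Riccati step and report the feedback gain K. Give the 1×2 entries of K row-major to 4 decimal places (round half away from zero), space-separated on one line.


-0.4762 1.1429

BᵀP = [9.0000 -4.0000]
S = R + BᵀPB = [1] + [20.0000] = [21.0000]
BᵀPA = [-10.0000 24.0000]
K = S⁻¹·BᵀPA = [-0.4762 1.1429]
A−BK = [-1.0476 -0.2857; -2.2381 -0.9286]
AᵀP(A−BK) = [20.2381 7.4286; 7.4286 4.5714]
P' = Q + AᵀP(A−BK) = [24.4881 8.4286; 8.4286 4.8214]
tr(P') = 29.3095


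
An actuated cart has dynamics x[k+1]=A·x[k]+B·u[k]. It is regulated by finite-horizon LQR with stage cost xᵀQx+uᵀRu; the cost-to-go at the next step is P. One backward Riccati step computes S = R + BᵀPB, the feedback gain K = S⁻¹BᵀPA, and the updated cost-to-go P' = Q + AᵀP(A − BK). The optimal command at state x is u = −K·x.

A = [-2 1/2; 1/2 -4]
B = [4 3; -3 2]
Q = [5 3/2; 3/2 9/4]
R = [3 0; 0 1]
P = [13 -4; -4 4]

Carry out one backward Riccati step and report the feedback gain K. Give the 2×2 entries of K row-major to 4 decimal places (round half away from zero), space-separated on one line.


-0.3189 0.7362 -0.2400 -0.7980

BᵀP = [64.0000 -28.0000; 31.0000 -4.0000]
S = R + BᵀPB = [3 0; 0 1] + [340.0000 136.0000; 136.0000 85.0000] = [343.0000 136.0000; 136.0000 86.0000]
BᵀPA = [-142.0000 144.0000; -64.0000 31.5000]
K = S⁻¹·BᵀPA = [-0.3189 0.7362; -0.2400 -0.7980]
A−BK = [-0.0047 -0.0509; 0.0234 -0.1953]
AᵀP(A−BK) = [0.3659 -0.5268; -0.5268 2.3696]
P' = Q + AᵀP(A−BK) = [5.3659 0.9732; 0.9732 4.6196]
tr(P') = 9.9856


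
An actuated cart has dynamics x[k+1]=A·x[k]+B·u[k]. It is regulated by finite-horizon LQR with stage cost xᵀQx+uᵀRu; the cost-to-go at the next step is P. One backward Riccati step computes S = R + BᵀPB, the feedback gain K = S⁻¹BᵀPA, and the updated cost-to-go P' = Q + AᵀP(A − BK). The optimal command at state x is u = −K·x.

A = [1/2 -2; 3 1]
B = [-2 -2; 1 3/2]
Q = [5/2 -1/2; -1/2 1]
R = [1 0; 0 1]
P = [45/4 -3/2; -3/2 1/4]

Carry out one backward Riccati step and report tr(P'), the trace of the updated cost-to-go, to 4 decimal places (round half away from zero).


4.4478

BᵀP = [-24.0000 3.2500; -24.7500 3.3750]
S = R + BᵀPB = [1 0; 0 1] + [51.2500 52.8750; 52.8750 54.5625] = [52.2500 52.8750; 52.8750 55.5625]
BᵀPA = [-2.2500 51.2500; -2.2500 52.8750]
K = S⁻¹·BᵀPA = [-0.0563 0.4825; 0.0131 0.4924]
A−BK = [0.4136 -0.0501; 3.0367 -0.2212]
AᵀP(A−BK) = [0.4653 -0.0563; -0.0563 0.4825]
P' = Q + AᵀP(A−BK) = [2.9653 -0.5563; -0.5563 1.4825]
tr(P') = 4.4478


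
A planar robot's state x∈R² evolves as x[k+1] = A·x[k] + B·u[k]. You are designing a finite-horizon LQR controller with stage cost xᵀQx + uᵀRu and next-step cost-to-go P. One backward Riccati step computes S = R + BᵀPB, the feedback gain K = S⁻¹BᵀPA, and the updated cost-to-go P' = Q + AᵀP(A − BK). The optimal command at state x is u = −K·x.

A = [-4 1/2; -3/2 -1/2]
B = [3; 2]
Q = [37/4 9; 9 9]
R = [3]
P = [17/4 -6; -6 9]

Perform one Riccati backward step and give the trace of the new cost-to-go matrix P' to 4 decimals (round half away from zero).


39.0714

BᵀP = [0.7500 0.0000]
S = R + BᵀPB = [3] + [2.2500] = [5.2500]
BᵀPA = [-3.0000 0.3750]
K = S⁻¹·BᵀPA = [-0.5714 0.0714]
A−BK = [-2.2857 0.2857; -0.3571 -0.6429]
AᵀP(A−BK) = [14.5357 -9.0357; -9.0357 6.2857]
P' = Q + AᵀP(A−BK) = [23.7857 -0.0357; -0.0357 15.2857]
tr(P') = 39.0714


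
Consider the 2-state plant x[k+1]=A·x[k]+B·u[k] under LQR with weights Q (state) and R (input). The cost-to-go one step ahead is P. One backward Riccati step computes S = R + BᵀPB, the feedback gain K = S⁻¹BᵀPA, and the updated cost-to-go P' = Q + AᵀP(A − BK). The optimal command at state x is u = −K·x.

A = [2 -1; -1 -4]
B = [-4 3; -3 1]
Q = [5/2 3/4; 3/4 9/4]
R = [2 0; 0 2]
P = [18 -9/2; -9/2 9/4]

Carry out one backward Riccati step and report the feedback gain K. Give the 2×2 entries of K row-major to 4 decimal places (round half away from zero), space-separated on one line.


BᵀP = [-58.5000 11.2500; 49.5000 -11.2500]
S = R + BᵀPB = [2 0; 0 2] + [200.2500 -164.2500; -164.2500 137.2500] = [202.2500 -164.2500; -164.2500 139.2500]
BᵀPA = [-128.2500 13.5000; 110.2500 -4.5000]
K = S⁻¹·BᵀPA = [0.2107 0.9625; 1.0403 1.1029]
A−BK = [-0.2780 -0.4590; -1.4081 -2.2156]
AᵀP(A−BK) = [4.5826 6.3366; 6.3366 9.9700]
P' = Q + AᵀP(A−BK) = [7.0826 7.0866; 7.0866 12.2200]
tr(P') = 19.3026

0.2107 0.9625 1.0403 1.1029


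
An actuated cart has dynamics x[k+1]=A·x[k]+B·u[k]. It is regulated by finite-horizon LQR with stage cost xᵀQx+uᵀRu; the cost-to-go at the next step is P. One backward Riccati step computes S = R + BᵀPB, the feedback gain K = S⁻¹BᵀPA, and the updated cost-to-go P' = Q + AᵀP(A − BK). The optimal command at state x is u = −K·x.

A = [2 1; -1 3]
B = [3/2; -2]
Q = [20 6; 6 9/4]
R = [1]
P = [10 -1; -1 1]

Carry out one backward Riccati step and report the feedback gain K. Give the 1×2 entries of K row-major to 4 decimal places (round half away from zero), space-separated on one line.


1.1194 0.1940

BᵀP = [17.0000 -3.5000]
S = R + BᵀPB = [1] + [32.5000] = [33.5000]
BᵀPA = [37.5000 6.5000]
K = S⁻¹·BᵀPA = [1.1194 0.1940]
A−BK = [0.3209 0.7090; 1.2388 3.3881]
AᵀP(A−BK) = [3.0224 4.7239; 4.7239 11.7388]
P' = Q + AᵀP(A−BK) = [23.0224 10.7239; 10.7239 13.9888]
tr(P') = 37.0112


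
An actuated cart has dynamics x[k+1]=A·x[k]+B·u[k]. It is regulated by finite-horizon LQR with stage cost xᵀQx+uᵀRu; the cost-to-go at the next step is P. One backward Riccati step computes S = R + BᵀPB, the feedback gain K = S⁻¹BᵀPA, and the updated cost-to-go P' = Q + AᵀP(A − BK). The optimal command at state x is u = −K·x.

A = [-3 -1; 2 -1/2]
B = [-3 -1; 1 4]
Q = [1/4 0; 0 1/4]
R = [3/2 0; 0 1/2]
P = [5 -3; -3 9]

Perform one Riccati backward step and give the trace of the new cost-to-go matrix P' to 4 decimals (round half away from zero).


BᵀP = [-18.0000 18.0000; -17.0000 39.0000]
S = R + BᵀPB = [3/2 0; 0 1/2] + [72.0000 90.0000; 90.0000 173.0000] = [73.5000 90.0000; 90.0000 173.5000]
BᵀPA = [90.0000 9.0000; 129.0000 -2.5000]
K = S⁻¹·BᵀPA = [0.8609 0.3840; 0.2970 -0.2136]
A−BK = [-0.1204 -0.0616; -0.0487 -0.0296]
AᵀP(A−BK) = [1.2144 0.4945; 0.4945 0.2599]
P' = Q + AᵀP(A−BK) = [1.4644 0.4945; 0.4945 0.5099]
tr(P') = 1.9743

1.9743


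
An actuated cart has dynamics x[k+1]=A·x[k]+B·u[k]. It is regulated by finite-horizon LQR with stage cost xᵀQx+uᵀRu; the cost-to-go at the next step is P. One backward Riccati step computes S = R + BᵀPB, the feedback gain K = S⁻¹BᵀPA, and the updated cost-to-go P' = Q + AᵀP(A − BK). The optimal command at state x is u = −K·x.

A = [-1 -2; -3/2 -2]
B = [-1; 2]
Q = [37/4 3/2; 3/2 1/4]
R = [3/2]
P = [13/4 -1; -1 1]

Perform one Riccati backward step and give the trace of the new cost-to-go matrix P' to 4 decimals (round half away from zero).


19.3676

BᵀP = [-5.2500 3.0000]
S = R + BᵀPB = [3/2] + [11.2500] = [12.7500]
BᵀPA = [0.7500 4.5000]
K = S⁻¹·BᵀPA = [0.0588 0.3529]
A−BK = [-0.9412 -1.6471; -1.6176 -2.7059]
AᵀP(A−BK) = [2.4559 4.2353; 4.2353 7.4118]
P' = Q + AᵀP(A−BK) = [11.7059 5.7353; 5.7353 7.6618]
tr(P') = 19.3676


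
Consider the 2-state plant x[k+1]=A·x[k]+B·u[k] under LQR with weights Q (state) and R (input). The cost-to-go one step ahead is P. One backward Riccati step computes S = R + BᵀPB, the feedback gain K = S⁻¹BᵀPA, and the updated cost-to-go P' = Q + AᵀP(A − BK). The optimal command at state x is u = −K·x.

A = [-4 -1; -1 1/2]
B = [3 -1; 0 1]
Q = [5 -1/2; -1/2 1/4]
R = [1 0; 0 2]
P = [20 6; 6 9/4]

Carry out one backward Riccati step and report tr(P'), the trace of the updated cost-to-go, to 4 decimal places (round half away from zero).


7.8962

BᵀP = [60.0000 18.0000; -14.0000 -3.7500]
S = R + BᵀPB = [1 0; 0 2] + [180.0000 -42.0000; -42.0000 10.2500] = [181.0000 -42.0000; -42.0000 12.2500]
BᵀPA = [-258.0000 -51.0000; 59.7500 12.1250]
K = S⁻¹·BᵀPA = [-1.4363 -0.2548; -0.0469 0.1161]
A−BK = [0.2620 -0.1194; -0.9531 0.3839]
AᵀP(A−BK) = [2.4876 0.1925; 0.1925 0.1586]
P' = Q + AᵀP(A−BK) = [7.4876 -0.3075; -0.3075 0.4086]
tr(P') = 7.8962


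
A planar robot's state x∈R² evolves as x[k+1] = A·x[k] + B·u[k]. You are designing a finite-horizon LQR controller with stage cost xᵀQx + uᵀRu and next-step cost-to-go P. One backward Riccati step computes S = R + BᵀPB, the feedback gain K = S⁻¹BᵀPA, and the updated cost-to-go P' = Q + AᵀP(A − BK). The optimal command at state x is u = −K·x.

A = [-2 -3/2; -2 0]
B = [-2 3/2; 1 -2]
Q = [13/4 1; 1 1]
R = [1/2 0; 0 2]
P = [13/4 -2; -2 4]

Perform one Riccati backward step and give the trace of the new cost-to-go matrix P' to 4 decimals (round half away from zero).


12.0143

BᵀP = [-8.5000 8.0000; 8.8750 -11.0000]
S = R + BᵀPB = [1/2 0; 0 2] + [25.0000 -28.7500; -28.7500 35.3125] = [25.5000 -28.7500; -28.7500 37.3125]
BᵀPA = [1.0000 12.7500; 4.2500 -13.3125]
K = S⁻¹·BᵀPA = [1.2770 0.7446; 1.0978 0.2169]
A−BK = [-1.0928 -0.3363; -1.0813 -0.3107]
AᵀP(A−BK) = [7.0573 2.0836; 2.0836 0.7070]
P' = Q + AᵀP(A−BK) = [10.3073 3.0836; 3.0836 1.7070]
tr(P') = 12.0143


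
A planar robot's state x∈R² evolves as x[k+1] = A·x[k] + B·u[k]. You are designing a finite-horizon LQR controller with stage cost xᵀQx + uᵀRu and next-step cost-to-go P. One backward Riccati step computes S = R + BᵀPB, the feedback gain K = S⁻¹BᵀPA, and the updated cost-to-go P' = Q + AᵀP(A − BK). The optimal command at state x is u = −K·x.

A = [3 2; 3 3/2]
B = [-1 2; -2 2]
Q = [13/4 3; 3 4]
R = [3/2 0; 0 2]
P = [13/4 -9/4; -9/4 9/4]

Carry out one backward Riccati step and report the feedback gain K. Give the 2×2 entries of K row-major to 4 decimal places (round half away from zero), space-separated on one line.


BᵀP = [1.2500 -2.2500; 2.0000 0.0000]
S = R + BᵀPB = [3/2 0; 0 2] + [3.2500 -2.0000; -2.0000 4.0000] = [4.7500 -2.0000; -2.0000 6.0000]
BᵀPA = [-3.0000 -0.8750; 6.0000 4.0000]
K = S⁻¹·BᵀPA = [-0.2449 0.1122; 0.9184 0.7041]
A−BK = [0.9184 0.7041; 0.6735 0.3163]
AᵀP(A−BK) = [2.7551 2.1122; 2.1122 1.8444]
P' = Q + AᵀP(A−BK) = [6.0051 5.1122; 5.1122 5.8444]
tr(P') = 11.8495

-0.2449 0.1122 0.9184 0.7041


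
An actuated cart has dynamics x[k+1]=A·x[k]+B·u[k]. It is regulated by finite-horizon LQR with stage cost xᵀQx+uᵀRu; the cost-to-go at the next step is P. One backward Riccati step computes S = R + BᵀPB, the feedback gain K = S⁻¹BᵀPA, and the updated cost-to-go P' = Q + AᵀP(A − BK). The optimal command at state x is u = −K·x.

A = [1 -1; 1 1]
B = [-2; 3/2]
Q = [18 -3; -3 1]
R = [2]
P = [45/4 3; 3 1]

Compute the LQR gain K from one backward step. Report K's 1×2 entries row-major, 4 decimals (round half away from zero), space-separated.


BᵀP = [-18.0000 -4.5000]
S = R + BᵀPB = [2] + [29.2500] = [31.2500]
BᵀPA = [-22.5000 13.5000]
K = S⁻¹·BᵀPA = [-0.7200 0.4320]
A−BK = [-0.4400 -0.1360; 2.0800 0.3520]
AᵀP(A−BK) = [2.0500 -0.5300; -0.5300 0.4180]
P' = Q + AᵀP(A−BK) = [20.0500 -3.5300; -3.5300 1.4180]
tr(P') = 21.4680

-0.7200 0.4320


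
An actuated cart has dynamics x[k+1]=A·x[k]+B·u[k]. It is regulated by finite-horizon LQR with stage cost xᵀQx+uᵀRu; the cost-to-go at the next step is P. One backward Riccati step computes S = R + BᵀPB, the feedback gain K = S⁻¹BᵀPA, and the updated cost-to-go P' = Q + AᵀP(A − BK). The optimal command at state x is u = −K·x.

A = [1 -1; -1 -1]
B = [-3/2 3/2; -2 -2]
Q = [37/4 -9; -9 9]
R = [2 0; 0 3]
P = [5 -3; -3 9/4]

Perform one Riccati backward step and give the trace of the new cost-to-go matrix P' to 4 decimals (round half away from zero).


19.5870

BᵀP = [-1.5000 0.0000; 13.5000 -9.0000]
S = R + BᵀPB = [2 0; 0 3] + [2.2500 -2.2500; -2.2500 38.2500] = [4.2500 -2.2500; -2.2500 41.2500]
BᵀPA = [-1.5000 1.5000; 22.5000 -4.5000]
K = S⁻¹·BᵀPA = [-0.0661 0.3040; 0.5419 -0.0925]
A−BK = [0.0881 -0.4053; -0.0485 -0.5771]
AᵀP(A−BK) = [0.9593 -0.2126; -0.2126 0.3778]
P' = Q + AᵀP(A−BK) = [10.2093 -9.2126; -9.2126 9.3778]
tr(P') = 19.5870


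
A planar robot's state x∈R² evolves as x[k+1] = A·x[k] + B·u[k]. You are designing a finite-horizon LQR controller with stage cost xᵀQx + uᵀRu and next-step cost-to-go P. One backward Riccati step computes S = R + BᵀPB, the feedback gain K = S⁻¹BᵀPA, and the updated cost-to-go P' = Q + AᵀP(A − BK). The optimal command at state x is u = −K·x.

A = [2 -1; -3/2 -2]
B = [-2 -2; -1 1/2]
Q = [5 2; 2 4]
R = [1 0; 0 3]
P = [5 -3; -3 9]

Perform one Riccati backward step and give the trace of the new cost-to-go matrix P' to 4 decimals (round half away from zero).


20.8320

BᵀP = [-7.0000 -3.0000; -11.5000 10.5000]
S = R + BᵀPB = [1 0; 0 3] + [17.0000 12.5000; 12.5000 28.2500] = [18.0000 12.5000; 12.5000 31.2500]
BᵀPA = [-9.5000 13.0000; -38.7500 -9.5000]
K = S⁻¹·BᵀPA = [0.4615 1.2923; -1.4246 -0.8209]
A−BK = [0.0738 -0.0572; -0.3262 -0.2972]
AᵀP(A−BK) = [7.4308 4.9662; 4.9662 4.4012]
P' = Q + AᵀP(A−BK) = [12.4308 6.9662; 6.9662 8.4012]
tr(P') = 20.8320


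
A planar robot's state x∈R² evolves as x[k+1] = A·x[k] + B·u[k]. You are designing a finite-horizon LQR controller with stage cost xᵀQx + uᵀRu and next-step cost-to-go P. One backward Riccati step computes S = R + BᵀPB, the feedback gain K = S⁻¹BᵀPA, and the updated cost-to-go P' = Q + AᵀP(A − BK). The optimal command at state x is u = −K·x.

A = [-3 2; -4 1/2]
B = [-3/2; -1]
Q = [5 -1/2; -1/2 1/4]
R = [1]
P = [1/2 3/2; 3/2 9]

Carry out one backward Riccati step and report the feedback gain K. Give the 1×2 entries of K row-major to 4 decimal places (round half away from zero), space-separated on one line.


BᵀP = [-2.2500 -11.2500]
S = R + BᵀPB = [1] + [14.6250] = [15.6250]
BᵀPA = [51.7500 -10.1250]
K = S⁻¹·BᵀPA = [3.3120 -0.6480]
A−BK = [1.9680 1.0280; -0.6880 -0.1480]
AᵀP(A−BK) = [13.1040 -1.7160; -1.7160 0.6890]
P' = Q + AᵀP(A−BK) = [18.1040 -2.2160; -2.2160 0.9390]
tr(P') = 19.0430

3.3120 -0.6480


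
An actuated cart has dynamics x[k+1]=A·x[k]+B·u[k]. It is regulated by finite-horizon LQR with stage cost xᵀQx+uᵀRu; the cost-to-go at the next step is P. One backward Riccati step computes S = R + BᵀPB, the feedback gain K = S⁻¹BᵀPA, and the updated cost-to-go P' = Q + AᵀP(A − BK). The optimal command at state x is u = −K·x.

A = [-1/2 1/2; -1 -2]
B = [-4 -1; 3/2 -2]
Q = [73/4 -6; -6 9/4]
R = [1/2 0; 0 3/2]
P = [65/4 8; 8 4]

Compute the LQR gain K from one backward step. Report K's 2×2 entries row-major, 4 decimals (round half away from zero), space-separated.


BᵀP = [-53.0000 -26.0000; -32.2500 -16.0000]
S = R + BᵀPB = [1/2 0; 0 3/2] + [173.0000 105.0000; 105.0000 64.2500] = [173.5000 105.0000; 105.0000 65.7500]
BᵀPA = [52.5000 25.5000; 32.1250 15.8750]
K = S⁻¹·BᵀPA = [0.2058 0.0255; 0.1599 0.2008]
A−BK = [0.4832 0.8027; -0.9889 -1.6367]
AᵀP(A−BK) = [0.1199 0.1506; 0.1506 0.2258]
P' = Q + AᵀP(A−BK) = [18.3699 -5.8494; -5.8494 2.4758]
tr(P') = 20.8457

0.2058 0.0255 0.1599 0.2008


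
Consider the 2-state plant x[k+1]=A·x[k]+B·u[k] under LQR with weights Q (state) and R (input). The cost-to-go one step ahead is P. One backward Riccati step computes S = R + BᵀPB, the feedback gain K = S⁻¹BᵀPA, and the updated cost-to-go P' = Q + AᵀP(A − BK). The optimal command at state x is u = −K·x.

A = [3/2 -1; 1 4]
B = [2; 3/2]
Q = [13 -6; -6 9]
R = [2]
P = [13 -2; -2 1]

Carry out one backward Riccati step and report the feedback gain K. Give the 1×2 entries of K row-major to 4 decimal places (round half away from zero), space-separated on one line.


0.7232 -0.7458

BᵀP = [23.0000 -2.5000]
S = R + BᵀPB = [2] + [42.2500] = [44.2500]
BᵀPA = [32.0000 -33.0000]
K = S⁻¹·BᵀPA = [0.7232 -0.7458]
A−BK = [0.0537 0.4915; -0.0847 5.1186]
AᵀP(A−BK) = [1.1088 -1.6356; -1.6356 20.3898]
P' = Q + AᵀP(A−BK) = [14.1088 -7.6356; -7.6356 29.3898]
tr(P') = 43.4986


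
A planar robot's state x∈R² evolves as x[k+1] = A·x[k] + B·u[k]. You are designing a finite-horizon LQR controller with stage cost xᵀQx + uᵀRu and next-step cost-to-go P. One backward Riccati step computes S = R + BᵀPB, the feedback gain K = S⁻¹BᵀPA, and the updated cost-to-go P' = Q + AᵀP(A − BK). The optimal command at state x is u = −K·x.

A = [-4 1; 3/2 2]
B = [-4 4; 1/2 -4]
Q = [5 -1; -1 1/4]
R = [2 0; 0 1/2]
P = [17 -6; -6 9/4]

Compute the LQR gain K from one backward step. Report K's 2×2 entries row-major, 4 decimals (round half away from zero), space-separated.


BᵀP = [-71.0000 25.1250; 92.0000 -33.0000]
S = R + BᵀPB = [2 0; 0 1/2] + [296.5625 -384.5000; -384.5000 500.0000] = [298.5625 -384.5000; -384.5000 500.5000]
BᵀPA = [321.6875 -20.7500; -417.5000 26.0000]
K = S⁻¹·BᵀPA = [0.2992 -0.2442; -0.6043 -0.1357]
A−BK = [-0.3859 0.5658; -1.0668 1.5794]
AᵀP(A−BK) = [0.5138 -0.3295; -0.3295 0.4598]
P' = Q + AᵀP(A−BK) = [5.5138 -1.3295; -1.3295 0.7098]
tr(P') = 6.2236

0.2992 -0.2442 -0.6043 -0.1357


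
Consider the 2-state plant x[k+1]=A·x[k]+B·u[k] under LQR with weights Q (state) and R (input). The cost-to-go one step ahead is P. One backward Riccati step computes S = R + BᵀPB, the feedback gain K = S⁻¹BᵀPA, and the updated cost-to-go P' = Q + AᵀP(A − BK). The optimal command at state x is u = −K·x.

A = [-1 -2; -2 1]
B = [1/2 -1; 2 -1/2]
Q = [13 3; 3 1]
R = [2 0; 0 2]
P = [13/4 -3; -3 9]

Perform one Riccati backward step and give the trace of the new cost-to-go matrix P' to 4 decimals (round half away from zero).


BᵀP = [-4.3750 16.5000; -1.7500 -1.5000]
S = R + BᵀPB = [2 0; 0 2] + [30.8125 -3.8750; -3.8750 2.5000] = [32.8125 -3.8750; -3.8750 4.5000]
BᵀPA = [-28.6250 25.2500; 4.7500 2.0000]
K = S⁻¹·BᵀPA = [-0.8324 0.9151; 0.3388 1.2324]
A−BK = [-0.2450 -1.2251; -0.1659 -0.2139]
AᵀP(A−BK) = [1.8141 -0.1602; -0.1602 8.4297]
P' = Q + AᵀP(A−BK) = [14.8141 2.8398; 2.8398 9.4297]
tr(P') = 24.2438

24.2438


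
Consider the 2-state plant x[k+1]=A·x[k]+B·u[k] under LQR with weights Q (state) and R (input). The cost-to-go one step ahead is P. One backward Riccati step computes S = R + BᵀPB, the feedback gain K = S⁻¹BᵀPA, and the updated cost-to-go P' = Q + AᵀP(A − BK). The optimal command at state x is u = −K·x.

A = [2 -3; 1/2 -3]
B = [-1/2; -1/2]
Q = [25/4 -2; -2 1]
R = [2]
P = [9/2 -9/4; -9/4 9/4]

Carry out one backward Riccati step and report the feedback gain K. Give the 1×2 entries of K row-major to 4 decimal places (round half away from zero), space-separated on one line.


BᵀP = [-1.1250 0.0000]
S = R + BᵀPB = [2] + [0.5625] = [2.5625]
BᵀPA = [-2.2500 3.3750]
K = S⁻¹·BᵀPA = [-0.8780 1.3171]
A−BK = [1.5610 -2.3415; 0.0610 -2.3415]
AᵀP(A−BK) = [12.0869 -10.5366; -10.5366 15.8049]
P' = Q + AᵀP(A−BK) = [18.3369 -12.5366; -12.5366 16.8049]
tr(P') = 35.1418

-0.8780 1.3171


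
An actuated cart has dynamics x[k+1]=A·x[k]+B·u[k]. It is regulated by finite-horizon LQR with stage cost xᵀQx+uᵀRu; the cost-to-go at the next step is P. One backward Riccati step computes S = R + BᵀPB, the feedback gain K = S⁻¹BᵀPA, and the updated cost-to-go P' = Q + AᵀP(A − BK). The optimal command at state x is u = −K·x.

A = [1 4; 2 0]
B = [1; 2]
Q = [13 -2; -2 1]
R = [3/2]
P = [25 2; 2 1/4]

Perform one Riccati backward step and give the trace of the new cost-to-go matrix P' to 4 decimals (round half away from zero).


BᵀP = [29.0000 2.5000]
S = R + BᵀPB = [3/2] + [34.0000] = [35.5000]
BᵀPA = [34.0000 116.0000]
K = S⁻¹·BᵀPA = [0.9577 3.2676]
A−BK = [0.0423 0.7324; 0.0845 -6.5352]
AᵀP(A−BK) = [1.4366 4.9014; 4.9014 20.9577]
P' = Q + AᵀP(A−BK) = [14.4366 2.9014; 2.9014 21.9577]
tr(P') = 36.3944

36.3944


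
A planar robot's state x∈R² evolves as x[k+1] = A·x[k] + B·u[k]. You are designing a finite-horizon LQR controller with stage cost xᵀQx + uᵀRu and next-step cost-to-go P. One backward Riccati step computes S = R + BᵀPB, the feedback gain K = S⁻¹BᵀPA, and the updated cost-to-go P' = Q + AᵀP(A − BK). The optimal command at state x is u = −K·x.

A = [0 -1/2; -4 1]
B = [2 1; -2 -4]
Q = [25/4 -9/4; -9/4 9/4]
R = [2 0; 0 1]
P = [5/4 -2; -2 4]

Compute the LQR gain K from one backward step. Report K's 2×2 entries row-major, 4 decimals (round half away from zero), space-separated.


BᵀP = [6.5000 -12.0000; 9.2500 -18.0000]
S = R + BᵀPB = [2 0; 0 1] + [37.0000 54.5000; 54.5000 81.2500] = [39.0000 54.5000; 54.5000 82.2500]
BᵀPA = [48.0000 -15.2500; 72.0000 -22.6250]
K = S⁻¹·BᵀPA = [0.1011 -0.0895; 0.8084 -0.2158]
A−BK = [-1.0105 -0.1053; -0.5642 -0.0421]
AᵀP(A−BK) = [0.9432 -0.1684; -0.1684 0.0658]
P' = Q + AᵀP(A−BK) = [7.1932 -2.4184; -2.4184 2.3158]
tr(P') = 9.5089

0.1011 -0.0895 0.8084 -0.2158


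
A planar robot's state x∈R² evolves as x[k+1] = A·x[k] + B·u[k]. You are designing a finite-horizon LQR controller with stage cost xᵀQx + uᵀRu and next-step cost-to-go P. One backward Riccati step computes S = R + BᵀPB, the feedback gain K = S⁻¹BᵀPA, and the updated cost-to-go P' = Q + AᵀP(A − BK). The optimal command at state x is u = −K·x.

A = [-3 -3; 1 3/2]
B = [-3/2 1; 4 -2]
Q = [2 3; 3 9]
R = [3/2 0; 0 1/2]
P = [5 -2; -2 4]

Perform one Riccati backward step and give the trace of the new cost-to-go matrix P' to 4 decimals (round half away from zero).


36.7406

BᵀP = [-15.5000 19.0000; 9.0000 -10.0000]
S = R + BᵀPB = [3/2 0; 0 1/2] + [99.2500 -53.5000; -53.5000 29.0000] = [100.7500 -53.5000; -53.5000 29.5000]
BᵀPA = [65.5000 75.0000; -37.0000 -42.0000]
K = S⁻¹·BᵀPA = [-0.4300 -0.3140; -2.0341 -1.9932]
A−BK = [-1.6109 -1.4778; -1.3481 -1.2304]
AᵀP(A−BK) = [13.9044 12.8191; 12.8191 11.8362]
P' = Q + AᵀP(A−BK) = [15.9044 15.8191; 15.8191 20.8362]
tr(P') = 36.7406


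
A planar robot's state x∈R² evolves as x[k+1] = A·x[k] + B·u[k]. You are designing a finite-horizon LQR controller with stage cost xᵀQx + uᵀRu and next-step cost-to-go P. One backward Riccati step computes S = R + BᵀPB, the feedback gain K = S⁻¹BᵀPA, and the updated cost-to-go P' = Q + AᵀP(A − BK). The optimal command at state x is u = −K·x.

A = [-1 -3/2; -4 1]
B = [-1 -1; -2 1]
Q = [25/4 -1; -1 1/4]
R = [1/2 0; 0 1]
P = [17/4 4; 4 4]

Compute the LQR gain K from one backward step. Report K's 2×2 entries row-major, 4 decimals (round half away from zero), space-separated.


1.6403 0.1717 -0.1281 0.2657

BᵀP = [-12.2500 -12.0000; -0.2500 0.0000]
S = R + BᵀPB = [1/2 0; 0 1] + [36.2500 0.2500; 0.2500 0.2500] = [36.7500 0.2500; 0.2500 1.2500]
BᵀPA = [60.2500 6.3750; 0.2500 0.3750]
K = S⁻¹·BᵀPA = [1.6403 0.1717; -0.1281 0.2657]
A−BK = [0.5123 -1.0627; -0.5913 1.0777]
AᵀP(A−BK) = [1.4523 -0.0341; -0.0341 0.3685]
P' = Q + AᵀP(A−BK) = [7.7023 -1.0341; -1.0341 0.6185]
tr(P') = 8.3208


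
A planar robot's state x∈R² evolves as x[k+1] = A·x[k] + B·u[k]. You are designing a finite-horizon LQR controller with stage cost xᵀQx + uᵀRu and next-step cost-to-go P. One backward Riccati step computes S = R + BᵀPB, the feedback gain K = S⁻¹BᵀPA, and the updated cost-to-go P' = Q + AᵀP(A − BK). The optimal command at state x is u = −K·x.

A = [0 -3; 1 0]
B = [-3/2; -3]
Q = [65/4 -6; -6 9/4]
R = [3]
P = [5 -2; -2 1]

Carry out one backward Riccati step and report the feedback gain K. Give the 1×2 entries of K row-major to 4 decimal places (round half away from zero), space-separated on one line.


0.0000 0.8571

BᵀP = [-1.5000 0.0000]
S = R + BᵀPB = [3] + [2.2500] = [5.2500]
BᵀPA = [0.0000 4.5000]
K = S⁻¹·BᵀPA = [0.0000 0.8571]
A−BK = [0.0000 -1.7143; 1.0000 2.5714]
AᵀP(A−BK) = [1.0000 6.0000; 6.0000 41.1429]
P' = Q + AᵀP(A−BK) = [17.2500 0.0000; 0.0000 43.3929]
tr(P') = 60.6429


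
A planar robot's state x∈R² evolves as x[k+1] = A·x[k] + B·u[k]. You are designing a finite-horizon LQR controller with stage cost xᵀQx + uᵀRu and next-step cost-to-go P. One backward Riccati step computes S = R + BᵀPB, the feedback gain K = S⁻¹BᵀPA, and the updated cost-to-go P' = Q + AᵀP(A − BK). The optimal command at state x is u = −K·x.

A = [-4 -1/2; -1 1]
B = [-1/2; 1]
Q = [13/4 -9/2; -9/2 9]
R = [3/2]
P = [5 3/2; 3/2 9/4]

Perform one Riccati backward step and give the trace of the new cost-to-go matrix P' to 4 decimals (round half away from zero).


BᵀP = [-1.0000 1.5000]
S = R + BᵀPB = [3/2] + [2.0000] = [3.5000]
BᵀPA = [2.5000 2.0000]
K = S⁻¹·BᵀPA = [0.7143 0.5714]
A−BK = [-3.6429 -0.2143; -1.7143 0.4286]
AᵀP(A−BK) = [92.4643 1.0714; 1.0714 0.8571]
P' = Q + AᵀP(A−BK) = [95.7143 -3.4286; -3.4286 9.8571]
tr(P') = 105.5714

105.5714


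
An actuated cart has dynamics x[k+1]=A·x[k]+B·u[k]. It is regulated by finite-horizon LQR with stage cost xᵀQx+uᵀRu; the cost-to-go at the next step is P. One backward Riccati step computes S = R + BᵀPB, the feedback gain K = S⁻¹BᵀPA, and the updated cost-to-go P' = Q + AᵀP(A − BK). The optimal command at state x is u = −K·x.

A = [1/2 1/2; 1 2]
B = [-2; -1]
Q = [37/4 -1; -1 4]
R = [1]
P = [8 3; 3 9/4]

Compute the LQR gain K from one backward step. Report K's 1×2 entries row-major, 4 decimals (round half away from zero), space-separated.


-0.3757 -0.5503

BᵀP = [-19.0000 -8.2500]
S = R + BᵀPB = [1] + [46.2500] = [47.2500]
BᵀPA = [-17.7500 -26.0000]
K = S⁻¹·BᵀPA = [-0.3757 -0.5503]
A−BK = [-0.2513 -0.6005; 0.6243 1.4497]
AᵀP(A−BK) = [0.5820 1.2328; 1.2328 2.6931]
P' = Q + AᵀP(A−BK) = [9.8320 0.2328; 0.2328 6.6931]
tr(P') = 16.5251


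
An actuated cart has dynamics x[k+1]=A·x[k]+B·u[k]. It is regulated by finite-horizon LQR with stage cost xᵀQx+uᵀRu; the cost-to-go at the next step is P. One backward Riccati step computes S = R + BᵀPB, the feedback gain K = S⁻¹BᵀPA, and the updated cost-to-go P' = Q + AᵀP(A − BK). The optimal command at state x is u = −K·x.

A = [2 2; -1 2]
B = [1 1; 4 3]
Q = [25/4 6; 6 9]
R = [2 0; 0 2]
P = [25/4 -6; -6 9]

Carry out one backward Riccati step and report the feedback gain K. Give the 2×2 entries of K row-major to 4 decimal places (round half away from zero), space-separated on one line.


BᵀP = [-17.7500 30.0000; -11.7500 21.0000]
S = R + BᵀPB = [2 0; 0 2] + [102.2500 72.2500; 72.2500 51.2500] = [104.2500 72.2500; 72.2500 53.2500]
BᵀPA = [-65.5000 24.5000; -44.5000 18.5000]
K = S⁻¹·BᵀPA = [-0.8234 -0.0966; 0.2815 0.4785]
A−BK = [2.5419 1.6181; 1.4491 0.9509]
AᵀP(A−BK) = [16.5947 9.9653; 9.9653 6.5147]
P' = Q + AᵀP(A−BK) = [22.8447 15.9653; 15.9653 15.5147]
tr(P') = 38.3594

-0.8234 -0.0966 0.2815 0.4785


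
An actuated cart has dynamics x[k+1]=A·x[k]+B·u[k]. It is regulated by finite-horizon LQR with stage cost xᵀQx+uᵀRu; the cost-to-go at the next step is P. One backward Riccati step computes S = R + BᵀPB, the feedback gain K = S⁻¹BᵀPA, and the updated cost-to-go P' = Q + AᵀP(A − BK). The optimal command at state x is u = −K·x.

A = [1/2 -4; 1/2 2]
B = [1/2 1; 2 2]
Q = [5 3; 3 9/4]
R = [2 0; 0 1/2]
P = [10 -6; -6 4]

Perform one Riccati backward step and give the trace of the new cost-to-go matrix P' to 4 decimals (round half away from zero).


BᵀP = [-7.0000 5.0000; -2.0000 2.0000]
S = R + BᵀPB = [2 0; 0 1/2] + [6.5000 3.0000; 3.0000 2.0000] = [8.5000 3.0000; 3.0000 2.5000]
BᵀPA = [-1.0000 38.0000; 0.0000 12.0000]
K = S⁻¹·BᵀPA = [-0.2041 4.8163; 0.2449 -0.9796]
A−BK = [0.3571 -5.4286; 0.4184 -5.6735]
AᵀP(A−BK) = [0.2959 -5.1837; -5.1837 100.7347]
P' = Q + AᵀP(A−BK) = [5.2959 -2.1837; -2.1837 102.9847]
tr(P') = 108.2806

108.2806


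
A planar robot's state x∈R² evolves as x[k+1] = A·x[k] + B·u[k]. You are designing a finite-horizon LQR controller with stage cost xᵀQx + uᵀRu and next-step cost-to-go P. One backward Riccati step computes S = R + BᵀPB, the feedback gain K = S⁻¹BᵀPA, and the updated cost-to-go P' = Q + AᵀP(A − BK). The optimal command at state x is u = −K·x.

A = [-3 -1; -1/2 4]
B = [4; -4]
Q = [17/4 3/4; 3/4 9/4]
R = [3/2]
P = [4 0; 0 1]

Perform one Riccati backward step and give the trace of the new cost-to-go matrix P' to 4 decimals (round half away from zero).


24.2224

BᵀP = [16.0000 -4.0000]
S = R + BᵀPB = [3/2] + [80.0000] = [81.5000]
BᵀPA = [-46.0000 -32.0000]
K = S⁻¹·BᵀPA = [-0.5644 -0.3926]
A−BK = [-0.7423 0.5706; -2.7577 2.4294]
AᵀP(A−BK) = [10.2868 -8.0613; -8.0613 7.4356]
P' = Q + AᵀP(A−BK) = [14.5368 -7.3113; -7.3113 9.6856]
tr(P') = 24.2224


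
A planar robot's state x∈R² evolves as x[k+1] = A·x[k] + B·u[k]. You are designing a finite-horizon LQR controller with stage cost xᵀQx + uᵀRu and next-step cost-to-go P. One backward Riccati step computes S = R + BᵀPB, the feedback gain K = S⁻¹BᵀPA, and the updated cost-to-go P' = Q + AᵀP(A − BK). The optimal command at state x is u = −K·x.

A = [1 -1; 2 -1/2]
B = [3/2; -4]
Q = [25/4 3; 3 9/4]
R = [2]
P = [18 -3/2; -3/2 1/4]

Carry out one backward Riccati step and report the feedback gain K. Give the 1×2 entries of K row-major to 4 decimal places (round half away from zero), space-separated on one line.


0.4109 -0.4864

BᵀP = [33.0000 -3.2500]
S = R + BᵀPB = [2] + [62.5000] = [64.5000]
BᵀPA = [26.5000 -31.3750]
K = S⁻¹·BᵀPA = [0.4109 -0.4864]
A−BK = [0.3837 -0.2703; 3.6434 -2.4457]
AᵀP(A−BK) = [2.1124 -1.6095; -1.6095 1.3006]
P' = Q + AᵀP(A−BK) = [8.3624 1.3905; 1.3905 3.5506]
tr(P') = 11.9130


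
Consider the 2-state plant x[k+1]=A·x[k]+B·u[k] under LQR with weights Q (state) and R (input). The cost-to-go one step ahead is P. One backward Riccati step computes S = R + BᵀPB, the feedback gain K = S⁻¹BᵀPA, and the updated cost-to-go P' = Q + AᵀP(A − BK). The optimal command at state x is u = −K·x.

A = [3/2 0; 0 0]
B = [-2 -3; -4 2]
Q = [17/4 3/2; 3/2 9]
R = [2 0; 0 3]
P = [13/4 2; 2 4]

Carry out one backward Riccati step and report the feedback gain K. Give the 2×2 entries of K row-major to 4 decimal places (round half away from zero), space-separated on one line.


BᵀP = [-14.5000 -20.0000; -5.7500 2.0000]
S = R + BᵀPB = [2 0; 0 3] + [109.0000 3.5000; 3.5000 21.2500] = [111.0000 3.5000; 3.5000 24.2500]
BᵀPA = [-21.7500 0.0000; -8.6250 0.0000]
K = S⁻¹·BᵀPA = [-0.1856 0.0000; -0.3289 0.0000]
A−BK = [0.1422 0.0000; -0.0845 0.0000]
AᵀP(A−BK) = [0.4396 0.0000; 0.0000 0.0000]
P' = Q + AᵀP(A−BK) = [4.6896 1.5000; 1.5000 9.0000]
tr(P') = 13.6896

-0.1856 0.0000 -0.3289 0.0000


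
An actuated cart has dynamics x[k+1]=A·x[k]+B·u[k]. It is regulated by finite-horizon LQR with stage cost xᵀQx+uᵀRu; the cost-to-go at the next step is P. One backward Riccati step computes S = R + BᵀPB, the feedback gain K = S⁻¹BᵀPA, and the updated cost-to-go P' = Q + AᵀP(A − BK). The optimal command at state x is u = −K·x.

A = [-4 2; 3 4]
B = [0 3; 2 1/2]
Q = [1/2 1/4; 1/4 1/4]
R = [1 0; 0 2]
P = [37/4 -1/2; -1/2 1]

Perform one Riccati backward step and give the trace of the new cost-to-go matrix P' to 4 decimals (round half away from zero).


BᵀP = [-1.0000 2.0000; 27.5000 -1.0000]
S = R + BᵀPB = [1 0; 0 2] + [4.0000 -2.0000; -2.0000 82.0000] = [5.0000 -2.0000; -2.0000 84.0000]
BᵀPA = [10.0000 6.0000; -113.0000 51.0000]
K = S⁻¹·BᵀPA = [1.4760 1.4567; -1.3101 0.6418]
A−BK = [-0.0697 0.0745; 0.7031 0.7656]
AᵀP(A−BK) = [6.1995 0.9591; 0.9591 3.5264]
P' = Q + AᵀP(A−BK) = [6.6995 1.2091; 1.2091 3.7764]
tr(P') = 10.4760

10.4760


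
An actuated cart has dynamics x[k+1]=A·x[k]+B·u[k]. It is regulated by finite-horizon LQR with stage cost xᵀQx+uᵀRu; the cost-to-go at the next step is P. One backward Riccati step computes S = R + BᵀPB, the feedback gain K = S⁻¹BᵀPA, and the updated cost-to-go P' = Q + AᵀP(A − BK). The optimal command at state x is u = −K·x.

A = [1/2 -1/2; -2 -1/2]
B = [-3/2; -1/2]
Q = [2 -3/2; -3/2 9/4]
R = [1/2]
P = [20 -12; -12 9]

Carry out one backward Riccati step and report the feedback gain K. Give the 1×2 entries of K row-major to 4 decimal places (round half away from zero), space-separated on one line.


BᵀP = [-24.0000 13.5000]
S = R + BᵀPB = [1/2] + [29.2500] = [29.7500]
BᵀPA = [-39.0000 5.2500]
K = S⁻¹·BᵀPA = [-1.3109 0.1765]
A−BK = [-1.4664 -0.2353; -2.6555 -0.4118]
AᵀP(A−BK) = [13.8739 1.8824; 1.8824 0.3235]
P' = Q + AᵀP(A−BK) = [15.8739 0.3824; 0.3824 2.5735]
tr(P') = 18.4475

-1.3109 0.1765


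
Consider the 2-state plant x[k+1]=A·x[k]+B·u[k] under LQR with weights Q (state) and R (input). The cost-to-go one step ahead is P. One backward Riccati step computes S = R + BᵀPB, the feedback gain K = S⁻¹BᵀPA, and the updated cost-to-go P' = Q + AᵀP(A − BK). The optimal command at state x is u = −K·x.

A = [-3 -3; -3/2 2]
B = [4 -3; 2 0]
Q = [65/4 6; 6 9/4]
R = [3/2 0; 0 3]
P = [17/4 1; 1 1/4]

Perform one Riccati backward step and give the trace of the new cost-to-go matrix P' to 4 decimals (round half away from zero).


BᵀP = [19.0000 4.5000; -12.7500 -3.0000]
S = R + BᵀPB = [3/2 0; 0 3] + [85.0000 -57.0000; -57.0000 38.2500] = [86.5000 -57.0000; -57.0000 41.2500]
BᵀPA = [-63.7500 -48.0000; 42.7500 32.2500]
K = S⁻¹·BᵀPA = [-0.6046 -0.4442; 0.2009 0.1680]
A−BK = [0.0212 -0.7192; -0.2908 2.8884]
AᵀP(A−BK) = [0.6802 0.4997; 0.4997 0.5100]
P' = Q + AᵀP(A−BK) = [16.9302 6.4997; 6.4997 2.7600]
tr(P') = 19.6901

19.6901


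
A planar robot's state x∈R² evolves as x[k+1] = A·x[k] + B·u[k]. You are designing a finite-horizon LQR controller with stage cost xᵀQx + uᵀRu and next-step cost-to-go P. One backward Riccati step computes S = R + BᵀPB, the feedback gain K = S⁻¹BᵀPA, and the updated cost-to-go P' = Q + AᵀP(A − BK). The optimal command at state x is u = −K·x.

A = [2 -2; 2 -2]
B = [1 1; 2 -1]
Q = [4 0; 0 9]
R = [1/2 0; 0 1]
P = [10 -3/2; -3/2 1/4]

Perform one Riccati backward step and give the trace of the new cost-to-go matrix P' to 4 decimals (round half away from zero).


15.4348

BᵀP = [7.0000 -1.0000; 11.5000 -1.7500]
S = R + BᵀPB = [1/2 0; 0 1] + [5.0000 8.0000; 8.0000 13.2500] = [5.5000 8.0000; 8.0000 14.2500]
BᵀPA = [12.0000 -12.0000; 19.5000 -19.5000]
K = S⁻¹·BᵀPA = [1.0435 -1.0435; 0.7826 -0.7826]
A−BK = [0.1739 -0.1739; 0.6957 -0.6957]
AᵀP(A−BK) = [1.2174 -1.2174; -1.2174 1.2174]
P' = Q + AᵀP(A−BK) = [5.2174 -1.2174; -1.2174 10.2174]
tr(P') = 15.4348
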